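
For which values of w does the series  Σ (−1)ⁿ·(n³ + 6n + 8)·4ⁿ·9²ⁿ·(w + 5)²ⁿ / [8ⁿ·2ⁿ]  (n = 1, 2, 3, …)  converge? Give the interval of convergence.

Ratio test: |a_{n+1}/a_n| = [((n+1)³ + 6(n+1) + 8)/(n³ + 6n + 8)] · 4·81/(8·2) → 81/4 as n → ∞.
Writing y = (w + 5)², the series in y has radius 4/81, so |w + 5| < √(4/81) = 2/9 and R = 2/9.
Check w = -43/9: the n-th term does not approach 0; divergence by the term test.
Check w = -47/9: the terms do not tend to 0, so the series diverges.

(-47/9, -43/9)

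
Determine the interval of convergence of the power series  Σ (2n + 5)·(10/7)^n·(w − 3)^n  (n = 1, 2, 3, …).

The ratio of consecutive coefficients is [(2(n+1) + 5)/(2n + 5)] · 10/7 → 10/7.
Hence the series converges for |w − 3| < 1/(10/7) = 7/10, so the radius of convergence is 7/10.
Check w = 37/10: the terms do not tend to 0, so the series diverges.
Endpoint w = 23/10: the terms have absolute value of order n, which does not tend to 0, so the series diverges by the divergence test.

(23/10, 37/10)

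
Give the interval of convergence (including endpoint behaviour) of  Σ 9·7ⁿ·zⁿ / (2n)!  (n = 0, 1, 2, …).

(−∞, ∞)

Ratio test: |a_{n+1}/a_n| = 9/9 · 7 · 1/[(2n+1)·(2n+2)] → 0 as n → ∞.
The ratio tends to 0 regardless of z, hence R = ∞.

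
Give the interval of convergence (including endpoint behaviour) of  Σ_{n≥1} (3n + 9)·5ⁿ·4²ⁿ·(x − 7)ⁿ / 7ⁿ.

(553/80, 567/80)

By the ratio test, |a_{n+1}/a_n| = [(3(n+1) + 9)/(3n + 9)] · 5·16/7 → 80/7.
The series converges when 80/7 · |x − 7| < 1, giving R = 7/80.
Endpoint x = 567/80: the terms have absolute value of order n, which does not tend to 0, so the series diverges by the divergence test.
At x = 553/80: the terms do not tend to 0, so the series diverges.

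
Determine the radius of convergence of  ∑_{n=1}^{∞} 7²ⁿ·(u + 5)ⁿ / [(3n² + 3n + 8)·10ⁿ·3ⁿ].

By the ratio test, |a_{n+1}/a_n| = [(3n² + 3n + 8)/(3(n+1)² + 3(n+1) + 8)] · 49/(10·3) → 49/30.
Convergence for |u + 5| · 49/30 < 1, i.e. |u + 5| < 30/49. So R = 30/49.

R = 30/49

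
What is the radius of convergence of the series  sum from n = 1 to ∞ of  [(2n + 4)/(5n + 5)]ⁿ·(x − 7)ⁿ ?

Applying the root test, |a_n|^(1/n) = (2n + 4)/(5n + 5) → 2/5.
Convergence for |x − 7| · 2/5 < 1, i.e. |x − 7| < 5/2. So R = 5/2.

R = 5/2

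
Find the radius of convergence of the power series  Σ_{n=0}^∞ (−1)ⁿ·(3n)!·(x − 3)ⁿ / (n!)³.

The ratio of consecutive coefficients is (3n+1)·(3n+2)·(3n+3)/(n+1)³ → 27.
Hence the series converges for |x − 3| < 1/(27) = 1/27, so the radius of convergence is 1/27.

R = 1/27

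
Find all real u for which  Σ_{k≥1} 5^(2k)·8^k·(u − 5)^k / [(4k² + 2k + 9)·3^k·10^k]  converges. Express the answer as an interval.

Ratio test: |a_{k+1}/a_k| = [(4k² + 2k + 9)/(4(k+1)² + 2(k+1) + 9)] · 25·8/(3·10) → 20/3 as k → ∞.
Thus R = 1/(20/3) = 3/20.
At u = 103/20: the terms are on the order of 1/k², so the series converges absolutely by comparison with the p-series (p = 2 > 1).
At u = 97/20: absolute convergence follows by limit comparison with Σ 1/k².

[97/20, 103/20]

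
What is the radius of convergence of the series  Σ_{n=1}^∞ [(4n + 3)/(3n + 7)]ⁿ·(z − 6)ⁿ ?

R = 3/4

Applying the root test, |a_n|^(1/n) = (4n + 3)/(3n + 7) → 4/3.
The series converges when 4/3 · |z − 6| < 1, giving R = 3/4.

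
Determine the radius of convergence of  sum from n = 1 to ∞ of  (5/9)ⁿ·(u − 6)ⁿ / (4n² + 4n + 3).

R = 9/5

By the ratio test, |a_{n+1}/a_n| = [(4n² + 4n + 3)/(4(n+1)² + 4(n+1) + 3)] · 5/9 → 5/9.
Thus R = 1/(5/9) = 9/5.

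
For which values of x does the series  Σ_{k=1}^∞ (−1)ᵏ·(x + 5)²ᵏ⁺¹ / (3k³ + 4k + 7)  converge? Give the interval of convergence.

Ratio test: |a_{k+1}/a_k| = (3k³ + 4k + 7)/(3(k+1)³ + 4(k+1) + 7) → 1 as k → ∞.
Since the exponent of (x + 5) increases by 2 each term, convergence requires |x + 5|² < 1, hence R = 1.
Check x = -4: the terms are on the order of 1/k³, so the series converges absolutely by comparison with the p-series (p = 3 > 1).
Endpoint x = -6: absolute convergence follows by limit comparison with Σ 1/k³.

[-6, -4]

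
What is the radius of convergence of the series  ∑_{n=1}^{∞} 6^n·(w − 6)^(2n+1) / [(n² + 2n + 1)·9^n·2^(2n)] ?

R = √6

By the ratio test, |a_{n+1}/a_n| = [(n² + 2n + 1)/((n+1)² + 2(n+1) + 1)] · 6/(9·4) → 1/6.
Writing y = (w − 6)², the series in y has radius 6, so |w − 6| < √(6) and R = √6.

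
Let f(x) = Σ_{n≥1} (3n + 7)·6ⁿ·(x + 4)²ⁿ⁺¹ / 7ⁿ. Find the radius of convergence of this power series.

R = √42/6

Ratio test: |a_{n+1}/a_n| = [(3(n+1) + 7)/(3n + 7)] · 6/7 → 6/7 as n → ∞.
Successive powers of (x + 4) differ by 2, so the series converges when |x + 4|² · 6/7 < 1, i.e. |x + 4| < √(7/6). So R = √42/6.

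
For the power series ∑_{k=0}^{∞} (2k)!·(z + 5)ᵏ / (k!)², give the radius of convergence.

R = 1/4

The ratio of consecutive coefficients is (2k+1)·(2k+2)/(k+1)² → 4.
Hence the series converges for |z + 5| < 1/(4) = 1/4, so the radius of convergence is 1/4.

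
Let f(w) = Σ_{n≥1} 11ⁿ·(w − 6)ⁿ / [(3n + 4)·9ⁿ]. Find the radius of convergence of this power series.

Ratio test: |a_{n+1}/a_n| = [(3n + 4)/(3(n+1) + 4)] · 11/9 → 11/9 as n → ∞.
Convergence for |w − 6| · 11/9 < 1, i.e. |w − 6| < 9/11. So R = 9/11.

R = 9/11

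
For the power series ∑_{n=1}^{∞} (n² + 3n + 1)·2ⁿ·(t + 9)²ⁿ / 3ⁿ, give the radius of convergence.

R = √6/2

Apply the ratio test: |a_{n+1}| / |a_n| = [((n+1)² + 3(n+1) + 1)/(n² + 3n + 1)] · 2/3, which tends to 2/3 as n → ∞.
Writing y = (t + 9)², the series in y has radius 3/2, so |t + 9| < √(3/2) and R = √6/2.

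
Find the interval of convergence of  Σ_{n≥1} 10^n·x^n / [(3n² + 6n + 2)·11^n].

[-11/10, 11/10]

Apply the ratio test: |a_{n+1}| / |a_n| = [(3n² + 6n + 2)/(3(n+1)² + 6(n+1) + 2)] · 10/11, which tends to 10/11 as n → ∞.
Thus R = 1/(10/11) = 11/10.
At x = 11/10: the terms are on the order of 1/n², so the series converges absolutely by comparison with the p-series (p = 2 > 1).
Endpoint x = -11/10: the terms are on the order of 1/n², so the series converges absolutely by comparison with the p-series (p = 2 > 1).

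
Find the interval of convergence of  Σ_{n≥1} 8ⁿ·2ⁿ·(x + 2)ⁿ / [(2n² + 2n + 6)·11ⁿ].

The ratio of consecutive coefficients is [(2n² + 2n + 6)/(2(n+1)² + 2(n+1) + 6)] · 8·2/11 → 16/11.
Hence the series converges for |x + 2| < 1/(16/11) = 11/16, so the radius of convergence is 11/16.
When x = -21/16, the terms are on the order of 1/n², so the series converges absolutely by comparison with the p-series (p = 2 > 1).
Endpoint x = -43/16: the series is dominated by a constant times Σ 1/n², which converges (p = 2 > 1).

[-43/16, -21/16]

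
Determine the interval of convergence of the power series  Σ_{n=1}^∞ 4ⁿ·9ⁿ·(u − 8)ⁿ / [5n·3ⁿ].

[95/12, 97/12)

Ratio test: |a_{n+1}/a_n| = [5n/5(n+1)] · 4·9/3 → 12 as n → ∞.
Thus R = 1/(12) = 1/12.
At u = 97/12: comparison with the harmonic series Σ 1/n shows the series diverges.
When u = 95/12, an alternating series whose terms decrease to 0 in absolute value, so it converges by the Leibniz criterion.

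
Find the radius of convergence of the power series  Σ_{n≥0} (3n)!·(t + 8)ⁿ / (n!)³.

R = 1/27

The ratio of consecutive coefficients is (3n+1)·(3n+2)·(3n+3)/(n+1)³ → 27.
Convergence for |t + 8| · 27 < 1, i.e. |t + 8| < 1/27. So R = 1/27.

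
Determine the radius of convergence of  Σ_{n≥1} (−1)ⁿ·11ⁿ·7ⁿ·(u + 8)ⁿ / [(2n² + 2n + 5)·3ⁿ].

R = 3/77

The ratio of consecutive coefficients is [(2n² + 2n + 5)/(2(n+1)² + 2(n+1) + 5)] · 11·7/3 → 77/3.
Hence the series converges for |u + 8| < 1/(77/3) = 3/77, so the radius of convergence is 3/77.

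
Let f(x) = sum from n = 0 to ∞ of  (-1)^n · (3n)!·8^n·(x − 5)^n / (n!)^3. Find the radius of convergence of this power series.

Apply the ratio test: |a_{n+1}| / |a_n| = (3n+1)·(3n+2)·(3n+3)/(n+1)³ · 8, which tends to 216 as n → ∞.
Convergence for |x − 5| · 216 < 1, i.e. |x − 5| < 1/216. So R = 1/216.

R = 1/216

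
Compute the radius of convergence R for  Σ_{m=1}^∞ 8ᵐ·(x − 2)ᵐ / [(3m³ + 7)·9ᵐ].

Ratio test: |a_{m+1}/a_m| = [(3m³ + 7)/(3(m+1)³ + 7)] · 8/9 → 8/9 as m → ∞.
Convergence for |x − 2| · 8/9 < 1, i.e. |x − 2| < 9/8. So R = 9/8.

R = 9/8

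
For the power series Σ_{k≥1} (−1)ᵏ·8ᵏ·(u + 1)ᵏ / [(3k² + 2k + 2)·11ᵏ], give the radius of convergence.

R = 11/8

Ratio test: |a_{k+1}/a_k| = [(3k² + 2k + 2)/(3(k+1)² + 2(k+1) + 2)] · 8/11 → 8/11 as k → ∞.
Convergence for |u + 1| · 8/11 < 1, i.e. |u + 1| < 11/8. So R = 11/8.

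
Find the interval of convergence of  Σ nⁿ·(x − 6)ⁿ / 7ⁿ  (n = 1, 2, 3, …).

By the Cauchy root test, |a_n|^(1/n) = n/7 → ∞.
The root grows without bound, so R = 0 (convergence only at x = 6).

{6}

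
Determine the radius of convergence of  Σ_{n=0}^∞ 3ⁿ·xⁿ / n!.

R = ∞

By the ratio test, |a_{n+1}/a_n| = 3 · 1/(n+1) → 0.
The ratio tends to 0 regardless of x, hence R = ∞.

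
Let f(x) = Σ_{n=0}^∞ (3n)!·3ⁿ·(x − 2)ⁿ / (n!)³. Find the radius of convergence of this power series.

Apply the ratio test: |a_{n+1}| / |a_n| = (3n+1)·(3n+2)·(3n+3)/(n+1)³ · 3, which tends to 81 as n → ∞.
Hence the series converges for |x − 2| < 1/(81) = 1/81, so the radius of convergence is 1/81.

R = 1/81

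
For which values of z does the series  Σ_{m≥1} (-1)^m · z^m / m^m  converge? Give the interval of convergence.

Applying the root test, |a_m|^(1/m) = 1/m → 0.
Since the m-th root of |a_m| tends to 0, the series converges for all real z; R = ∞.

(−∞, ∞)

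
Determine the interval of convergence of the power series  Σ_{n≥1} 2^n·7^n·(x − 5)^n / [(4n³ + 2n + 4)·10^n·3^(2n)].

[-10/7, 80/7]

Apply the ratio test: |a_{n+1}| / |a_n| = [(4n³ + 2n + 4)/(4(n+1)³ + 2(n+1) + 4)] · 2·7/(10·9), which tends to 7/45 as n → ∞.
Hence the series converges for |x − 5| < 1/(7/45) = 45/7, so the radius of convergence is 45/7.
Endpoint x = 80/7: the series is dominated by a constant times Σ 1/n³, which converges (p = 3 > 1).
Endpoint x = -10/7: the terms are on the order of 1/n³, so the series converges absolutely by comparison with the p-series (p = 3 > 1).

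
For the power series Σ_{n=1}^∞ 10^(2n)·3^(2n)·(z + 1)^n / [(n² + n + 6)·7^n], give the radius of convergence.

The ratio of consecutive coefficients is [(n² + n + 6)/((n+1)² + (n+1) + 6)] · 100·9/7 → 900/7.
Thus R = 1/(900/7) = 7/900.

R = 7/900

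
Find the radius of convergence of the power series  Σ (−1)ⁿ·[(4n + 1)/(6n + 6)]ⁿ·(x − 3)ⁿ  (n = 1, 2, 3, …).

Root test: |a_n|^(1/n) = (4n + 1)/(6n + 6) → 2/3.
Thus R = 1/(2/3) = 3/2.

R = 3/2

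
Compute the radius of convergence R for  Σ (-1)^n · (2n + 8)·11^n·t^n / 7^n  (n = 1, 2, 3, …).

R = 7/11

Apply the ratio test: |a_{n+1}| / |a_n| = [(2(n+1) + 8)/(2n + 8)] · 11/7, which tends to 11/7 as n → ∞.
The series converges when 11/7 · |t| < 1, giving R = 7/11.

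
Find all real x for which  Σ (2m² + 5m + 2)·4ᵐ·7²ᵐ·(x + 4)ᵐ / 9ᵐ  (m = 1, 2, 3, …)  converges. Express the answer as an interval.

(-793/196, -775/196)

By the ratio test, |a_{m+1}/a_m| = [(2(m+1)² + 5(m+1) + 2)/(2m² + 5m + 2)] · 4·49/9 → 196/9.
Hence the series converges for |x + 4| < 1/(196/9) = 9/196, so the radius of convergence is 9/196.
Endpoint x = -775/196: the m-th term does not approach 0; divergence by the term test.
Endpoint x = -793/196: the terms have absolute value of order m², which does not tend to 0, so the series diverges by the divergence test.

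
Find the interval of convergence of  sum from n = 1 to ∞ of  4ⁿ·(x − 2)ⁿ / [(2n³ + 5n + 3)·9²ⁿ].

The ratio of consecutive coefficients is [(2n³ + 5n + 3)/(2(n+1)³ + 5(n+1) + 3)] · 4/81 → 4/81.
The series converges when 4/81 · |x − 2| < 1, giving R = 81/4.
When x = 89/4, absolute convergence follows by limit comparison with Σ 1/n³.
When x = -73/4, absolute convergence follows by limit comparison with Σ 1/n³.

[-73/4, 89/4]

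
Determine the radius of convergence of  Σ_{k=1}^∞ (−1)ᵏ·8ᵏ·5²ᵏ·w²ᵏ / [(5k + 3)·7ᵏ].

R = √14/20

Apply the ratio test: |a_{k+1}| / |a_k| = [(5k + 3)/(5(k+1) + 3)] · 8·25/7, which tends to 200/7 as k → ∞.
Writing y = w², the series in y has radius 7/200, so |w| < √(7/200) and R = √14/20.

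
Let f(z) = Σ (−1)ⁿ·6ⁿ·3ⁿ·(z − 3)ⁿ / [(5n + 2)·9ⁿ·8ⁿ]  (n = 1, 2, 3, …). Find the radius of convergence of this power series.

R = 4

By the ratio test, |a_{n+1}/a_n| = [(5n + 2)/(5(n+1) + 2)] · 6·3/(9·8) → 1/4.
Thus R = 1/(1/4) = 4.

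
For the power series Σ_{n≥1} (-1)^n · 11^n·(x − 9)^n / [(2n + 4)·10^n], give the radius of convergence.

Apply the ratio test: |a_{n+1}| / |a_n| = [(2n + 4)/(2(n+1) + 4)] · 11/10, which tends to 11/10 as n → ∞.
Hence the series converges for |x − 9| < 1/(11/10) = 10/11, so the radius of convergence is 10/11.

R = 10/11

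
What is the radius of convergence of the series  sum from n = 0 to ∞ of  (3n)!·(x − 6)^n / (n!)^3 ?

R = 1/27

The ratio of consecutive coefficients is (3n+1)·(3n+2)·(3n+3)/(n+1)³ → 27.
Convergence for |x − 6| · 27 < 1, i.e. |x − 6| < 1/27. So R = 1/27.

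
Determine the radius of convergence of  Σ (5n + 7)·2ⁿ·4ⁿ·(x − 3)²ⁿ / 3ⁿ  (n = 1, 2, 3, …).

The ratio of consecutive coefficients is [(5(n+1) + 7)/(5n + 7)] · 2·4/3 → 8/3.
Since the exponent of (x − 3) increases by 2 each term, convergence requires |x − 3|² < 3/8, hence R = √6/4.

R = √6/4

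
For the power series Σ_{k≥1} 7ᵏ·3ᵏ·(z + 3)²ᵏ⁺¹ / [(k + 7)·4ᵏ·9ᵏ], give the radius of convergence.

Apply the ratio test: |a_{k+1}| / |a_k| = [(k + 7)/((k+1) + 7)] · 7·3/(4·9), which tends to 7/12 as k → ∞.
Since the exponent of (z + 3) increases by 2 each term, convergence requires |z + 3|² < 12/7, hence R = 2√21/7.

R = 2√21/7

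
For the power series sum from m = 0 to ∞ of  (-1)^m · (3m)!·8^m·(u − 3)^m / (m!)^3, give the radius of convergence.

R = 1/216

By the ratio test, |a_{m+1}/a_m| = (3m+1)·(3m+2)·(3m+3)/(m+1)³ · 8 → 216.
Thus R = 1/(216) = 1/216.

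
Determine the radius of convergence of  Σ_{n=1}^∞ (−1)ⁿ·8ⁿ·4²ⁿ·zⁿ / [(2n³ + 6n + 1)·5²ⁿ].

Ratio test: |a_{n+1}/a_n| = [(2n³ + 6n + 1)/(2(n+1)³ + 6(n+1) + 1)] · 8·16/25 → 128/25 as n → ∞.
Convergence for |z| · 128/25 < 1, i.e. |z| < 25/128. So R = 25/128.

R = 25/128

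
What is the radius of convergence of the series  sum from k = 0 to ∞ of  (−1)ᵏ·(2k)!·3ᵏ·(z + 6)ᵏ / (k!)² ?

R = 1/12

Apply the ratio test: |a_{k+1}| / |a_k| = (2k+1)·(2k+2)/(k+1)² · 3, which tends to 12 as k → ∞.
The series converges when 12 · |z + 6| < 1, giving R = 1/12.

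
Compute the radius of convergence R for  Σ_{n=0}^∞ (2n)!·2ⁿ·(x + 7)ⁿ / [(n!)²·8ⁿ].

R = 1

Apply the ratio test: |a_{n+1}| / |a_n| = (2n+1)·(2n+2)/(n+1)² · 2/8, which tends to 1 as n → ∞.
Convergence for |x + 7| < 1, so R = 1.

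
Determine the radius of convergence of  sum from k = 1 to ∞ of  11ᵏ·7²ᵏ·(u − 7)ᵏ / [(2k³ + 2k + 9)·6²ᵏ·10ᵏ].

R = 360/539

Ratio test: |a_{k+1}/a_k| = [(2k³ + 2k + 9)/(2(k+1)³ + 2(k+1) + 9)] · 11·49/(36·10) → 539/360 as k → ∞.
The series converges when 539/360 · |u − 7| < 1, giving R = 360/539.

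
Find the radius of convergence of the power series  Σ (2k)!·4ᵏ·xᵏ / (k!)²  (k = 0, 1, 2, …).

Ratio test: |a_{k+1}/a_k| = (2k+1)·(2k+2)/(k+1)² · 4 → 16 as k → ∞.
Convergence for |x| · 16 < 1, i.e. |x| < 1/16. So R = 1/16.

R = 1/16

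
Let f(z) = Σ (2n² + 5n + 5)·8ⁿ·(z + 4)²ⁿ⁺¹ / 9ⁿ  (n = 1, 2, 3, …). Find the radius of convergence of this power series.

R = 3√2/4

Ratio test: |a_{n+1}/a_n| = [(2(n+1)² + 5(n+1) + 5)/(2n² + 5n + 5)] · 8/9 → 8/9 as n → ∞.
Successive powers of (z + 4) differ by 2, so the series converges when |z + 4|² · 8/9 < 1, i.e. |z + 4| < √(9/8). So R = 3√2/4.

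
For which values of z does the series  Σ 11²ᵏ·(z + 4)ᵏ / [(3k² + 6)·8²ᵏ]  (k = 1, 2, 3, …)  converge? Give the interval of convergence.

Ratio test: |a_{k+1}/a_k| = [(3k² + 6)/(3(k+1)² + 6)] · 121/64 → 121/64 as k → ∞.
Hence the series converges for |z + 4| < 1/(121/64) = 64/121, so the radius of convergence is 64/121.
At z = -420/121: absolute convergence follows by limit comparison with Σ 1/k².
When z = -548/121, absolute convergence follows by limit comparison with Σ 1/k².

[-548/121, -420/121]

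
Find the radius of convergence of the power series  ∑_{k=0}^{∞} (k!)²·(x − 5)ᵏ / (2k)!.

R = 4

By the ratio test, |a_{k+1}/a_k| = (k+1)²/[(2k+1)·(2k+2)] → 1/4.
The series converges when 1/4 · |x − 5| < 1, giving R = 4.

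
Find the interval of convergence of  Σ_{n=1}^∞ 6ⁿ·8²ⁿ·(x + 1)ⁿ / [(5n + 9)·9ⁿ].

[-131/128, -125/128)

The ratio of consecutive coefficients is [(5n + 9)/(5(n+1) + 9)] · 6·64/9 → 128/3.
Convergence for |x + 1| · 128/3 < 1, i.e. |x + 1| < 3/128. So R = 3/128.
Endpoint x = -125/128: the terms are asymptotic to a nonzero constant times 1/n, so the series diverges by limit comparison with Σ 1/n.
Check x = -131/128: an alternating series whose terms decrease to 0 in absolute value, so it converges by the Leibniz criterion.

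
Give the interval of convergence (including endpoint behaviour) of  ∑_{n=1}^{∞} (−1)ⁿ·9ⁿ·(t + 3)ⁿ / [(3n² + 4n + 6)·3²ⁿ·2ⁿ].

[-5, -1]

The ratio of consecutive coefficients is [(3n² + 4n + 6)/(3(n+1)² + 4(n+1) + 6)] · 9/(9·2) → 1/2.
Convergence for |t + 3| · 1/2 < 1, i.e. |t + 3| < 2. So R = 2.
Endpoint t = -1: the terms are on the order of 1/n², so the series converges absolutely by comparison with the p-series (p = 2 > 1).
Endpoint t = -5: absolute convergence follows by limit comparison with Σ 1/n².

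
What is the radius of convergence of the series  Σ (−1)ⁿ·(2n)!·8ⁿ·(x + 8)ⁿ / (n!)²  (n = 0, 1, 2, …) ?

R = 1/32

The ratio of consecutive coefficients is (2n+1)·(2n+2)/(n+1)² · 8 → 32.
Convergence for |x + 8| · 32 < 1, i.e. |x + 8| < 1/32. So R = 1/32.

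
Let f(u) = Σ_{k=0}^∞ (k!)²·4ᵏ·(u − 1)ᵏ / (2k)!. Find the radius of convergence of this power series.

By the ratio test, |a_{k+1}/a_k| = (k+1)²/[(2k+1)·(2k+2)] · 4 → 1.
Convergence for |u − 1| < 1, so R = 1.

R = 1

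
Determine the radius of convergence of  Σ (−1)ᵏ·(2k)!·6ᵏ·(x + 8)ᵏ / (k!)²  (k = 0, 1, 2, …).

R = 1/24

By the ratio test, |a_{k+1}/a_k| = (2k+1)·(2k+2)/(k+1)² · 6 → 24.
Hence the series converges for |x + 8| < 1/(24) = 1/24, so the radius of convergence is 1/24.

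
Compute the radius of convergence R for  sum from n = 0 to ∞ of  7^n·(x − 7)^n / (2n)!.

R = ∞

The ratio of consecutive coefficients is 7 · 1/[(2n+1)·(2n+2)] → 0.
The limit is 0, so the series converges for all x; R = ∞.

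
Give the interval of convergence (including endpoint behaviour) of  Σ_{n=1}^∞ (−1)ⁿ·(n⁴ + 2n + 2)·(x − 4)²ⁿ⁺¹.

(3, 5)

The ratio of consecutive coefficients is ((n+1)⁴ + 2(n+1) + 2)/(n⁴ + 2n + 2) → 1.
Writing y = (x − 4)², the series in y has radius 1, so |x − 4| < √(1) = 1 and R = 1.
Check x = 5: the terms do not tend to 0, so the series diverges.
At x = 3: the terms have absolute value of order n⁴, which does not tend to 0, so the series diverges by the divergence test.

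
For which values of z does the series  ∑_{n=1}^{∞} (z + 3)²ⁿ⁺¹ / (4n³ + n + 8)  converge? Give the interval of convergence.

[-4, -2]

By the ratio test, |a_{n+1}/a_n| = (4n³ + n + 8)/(4(n+1)³ + (n+1) + 8) → 1.
Successive powers of (z + 3) differ by 2, so the series converges when |z + 3|² · 1 < 1, i.e. |z + 3| < √(1) = 1. So R = 1.
Endpoint z = -2: the terms are on the order of 1/n³, so the series converges absolutely by comparison with the p-series (p = 3 > 1).
When z = -4, the series is dominated by a constant times Σ 1/n³, which converges (p = 3 > 1).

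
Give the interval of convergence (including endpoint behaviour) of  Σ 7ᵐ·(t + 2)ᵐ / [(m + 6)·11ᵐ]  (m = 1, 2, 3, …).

The ratio of consecutive coefficients is [(m + 6)/((m+1) + 6)] · 7/11 → 7/11.
Thus R = 1/(7/11) = 11/7.
When t = -3/7, the terms are asymptotic to a nonzero constant times 1/m, so the series diverges by limit comparison with Σ 1/m.
Endpoint t = -25/7: an alternating series whose terms decrease to 0 in absolute value, so it converges by the Leibniz criterion.

[-25/7, -3/7)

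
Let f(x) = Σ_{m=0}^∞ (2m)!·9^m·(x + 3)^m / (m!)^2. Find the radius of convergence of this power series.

By the ratio test, |a_{m+1}/a_m| = (2m+1)·(2m+2)/(m+1)² · 9 → 36.
The series converges when 36 · |x + 3| < 1, giving R = 1/36.

R = 1/36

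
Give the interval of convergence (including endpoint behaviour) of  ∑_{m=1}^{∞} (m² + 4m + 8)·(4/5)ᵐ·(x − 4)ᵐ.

(11/4, 21/4)

Ratio test: |a_{m+1}/a_m| = [((m+1)² + 4(m+1) + 8)/(m² + 4m + 8)] · 4/5 → 4/5 as m → ∞.
Hence the series converges for |x − 4| < 1/(4/5) = 5/4, so the radius of convergence is 5/4.
Check x = 21/4: the terms have absolute value of order m², which does not tend to 0, so the series diverges by the divergence test.
Endpoint x = 11/4: the terms do not tend to 0, so the series diverges.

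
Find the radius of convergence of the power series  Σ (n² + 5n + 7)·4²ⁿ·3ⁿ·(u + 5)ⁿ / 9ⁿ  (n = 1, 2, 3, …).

Ratio test: |a_{n+1}/a_n| = [((n+1)² + 5(n+1) + 7)/(n² + 5n + 7)] · 16·3/9 → 16/3 as n → ∞.
Convergence for |u + 5| · 16/3 < 1, i.e. |u + 5| < 3/16. So R = 3/16.

R = 3/16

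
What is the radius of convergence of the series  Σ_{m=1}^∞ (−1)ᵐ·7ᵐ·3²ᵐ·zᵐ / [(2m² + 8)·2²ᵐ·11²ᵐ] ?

By the ratio test, |a_{m+1}/a_m| = [(2m² + 8)/(2(m+1)² + 8)] · 7·9/(4·121) → 63/484.
Hence the series converges for |z| < 1/(63/484) = 484/63, so the radius of convergence is 484/63.

R = 484/63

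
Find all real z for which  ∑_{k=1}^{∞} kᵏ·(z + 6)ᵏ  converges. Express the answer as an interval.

Applying the root test, |a_k|^(1/k) = k → ∞.
Since the k-th root of |a_k| is unbounded, the series converges only at z = -6; R = 0.

{-6}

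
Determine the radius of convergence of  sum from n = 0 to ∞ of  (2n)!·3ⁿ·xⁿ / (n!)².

R = 1/12

The ratio of consecutive coefficients is (2n+1)·(2n+2)/(n+1)² · 3 → 12.
Thus R = 1/(12) = 1/12.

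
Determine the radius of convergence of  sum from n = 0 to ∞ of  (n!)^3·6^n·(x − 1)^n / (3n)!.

The ratio of consecutive coefficients is (n+1)³/[(3n+1)·(3n+2)·(3n+3)] · 6 → 2/9.
Convergence for |x − 1| · 2/9 < 1, i.e. |x − 1| < 9/2. So R = 9/2.

R = 9/2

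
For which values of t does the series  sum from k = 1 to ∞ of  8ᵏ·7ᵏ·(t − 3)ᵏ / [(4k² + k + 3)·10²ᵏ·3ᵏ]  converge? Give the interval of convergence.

[-33/14, 117/14]

The ratio of consecutive coefficients is [(4k² + k + 3)/(4(k+1)² + (k+1) + 3)] · 8·7/(100·3) → 14/75.
The series converges when 14/75 · |t − 3| < 1, giving R = 75/14.
Check t = 117/14: the terms are on the order of 1/k², so the series converges absolutely by comparison with the p-series (p = 2 > 1).
Endpoint t = -33/14: absolute convergence follows by limit comparison with Σ 1/k².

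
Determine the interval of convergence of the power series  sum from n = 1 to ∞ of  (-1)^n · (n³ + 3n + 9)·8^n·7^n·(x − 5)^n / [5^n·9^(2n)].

(-125/56, 685/56)

By the ratio test, |a_{n+1}/a_n| = [((n+1)³ + 3(n+1) + 9)/(n³ + 3n + 9)] · 8·7/(5·81) → 56/405.
The series converges when 56/405 · |x − 5| < 1, giving R = 405/56.
When x = 685/56, the terms do not tend to 0, so the series diverges.
Endpoint x = -125/56: the n-th term does not approach 0; divergence by the term test.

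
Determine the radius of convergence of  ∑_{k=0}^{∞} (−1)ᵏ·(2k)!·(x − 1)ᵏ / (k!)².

R = 1/4

The ratio of consecutive coefficients is (2k+1)·(2k+2)/(k+1)² → 4.
Thus R = 1/(4) = 1/4.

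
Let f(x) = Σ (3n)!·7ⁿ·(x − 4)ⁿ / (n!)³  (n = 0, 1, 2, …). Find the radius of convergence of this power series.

R = 1/189

By the ratio test, |a_{n+1}/a_n| = (3n+1)·(3n+2)·(3n+3)/(n+1)³ · 7 → 189.
The series converges when 189 · |x − 4| < 1, giving R = 1/189.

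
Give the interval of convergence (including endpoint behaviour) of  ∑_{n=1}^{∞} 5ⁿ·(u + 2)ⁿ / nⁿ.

(−∞, ∞)

Applying the root test, |a_n|^(1/n) = 5/n → 0.
The limit is 0 for every u, so R = ∞.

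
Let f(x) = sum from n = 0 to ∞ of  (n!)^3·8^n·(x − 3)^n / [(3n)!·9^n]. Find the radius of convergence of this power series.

R = 243/8

Ratio test: |a_{n+1}/a_n| = (n+1)³/[(3n+1)·(3n+2)·(3n+3)] · 8/9 → 8/243 as n → ∞.
Convergence for |x − 3| · 8/243 < 1, i.e. |x − 3| < 243/8. So R = 243/8.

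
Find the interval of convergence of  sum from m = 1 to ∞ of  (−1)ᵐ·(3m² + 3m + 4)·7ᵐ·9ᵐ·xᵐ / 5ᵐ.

(-5/63, 5/63)

Ratio test: |a_{m+1}/a_m| = [(3(m+1)² + 3(m+1) + 4)/(3m² + 3m + 4)] · 7·9/5 → 63/5 as m → ∞.
Thus R = 1/(63/5) = 5/63.
When x = 5/63, the m-th term does not approach 0; divergence by the term test.
Check x = -5/63: the terms do not tend to 0, so the series diverges.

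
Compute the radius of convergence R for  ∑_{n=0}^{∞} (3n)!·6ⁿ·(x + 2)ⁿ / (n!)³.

Ratio test: |a_{n+1}/a_n| = (3n+1)·(3n+2)·(3n+3)/(n+1)³ · 6 → 162 as n → ∞.
Hence the series converges for |x + 2| < 1/(162) = 1/162, so the radius of convergence is 1/162.

R = 1/162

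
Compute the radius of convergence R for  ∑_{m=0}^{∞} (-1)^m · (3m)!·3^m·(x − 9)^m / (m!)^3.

R = 1/81

By the ratio test, |a_{m+1}/a_m| = (3m+1)·(3m+2)·(3m+3)/(m+1)³ · 3 → 81.
Thus R = 1/(81) = 1/81.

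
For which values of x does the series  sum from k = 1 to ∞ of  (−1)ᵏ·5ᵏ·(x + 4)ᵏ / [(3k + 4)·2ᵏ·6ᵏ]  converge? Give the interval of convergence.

(-32/5, -8/5]

The ratio of consecutive coefficients is [(3k + 4)/(3(k+1) + 4)] · 5/(2·6) → 5/12.
The series converges when 5/12 · |x + 4| < 1, giving R = 12/5.
When x = -8/5, convergence follows from the alternating series test (terms decrease monotonically to 0).
When x = -32/5, the terms behave like c/k; limit comparison with the harmonic series gives divergence.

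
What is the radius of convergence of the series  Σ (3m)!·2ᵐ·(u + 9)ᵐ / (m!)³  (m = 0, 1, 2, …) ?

R = 1/54

Ratio test: |a_{m+1}/a_m| = (3m+1)·(3m+2)·(3m+3)/(m+1)³ · 2 → 54 as m → ∞.
Hence the series converges for |u + 9| < 1/(54) = 1/54, so the radius of convergence is 1/54.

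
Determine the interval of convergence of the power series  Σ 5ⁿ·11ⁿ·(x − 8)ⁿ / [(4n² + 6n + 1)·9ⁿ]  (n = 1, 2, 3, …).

[431/55, 449/55]

By the ratio test, |a_{n+1}/a_n| = [(4n² + 6n + 1)/(4(n+1)² + 6(n+1) + 1)] · 5·11/9 → 55/9.
Convergence for |x − 8| · 55/9 < 1, i.e. |x − 8| < 9/55. So R = 9/55.
At x = 449/55: the terms are on the order of 1/n², so the series converges absolutely by comparison with the p-series (p = 2 > 1).
Check x = 431/55: absolute convergence follows by limit comparison with Σ 1/n².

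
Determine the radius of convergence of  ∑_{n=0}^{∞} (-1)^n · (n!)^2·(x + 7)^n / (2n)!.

R = 4

By the ratio test, |a_{n+1}/a_n| = (n+1)²/[(2n+1)·(2n+2)] → 1/4.
Convergence for |x + 7| · 1/4 < 1, i.e. |x + 7| < 4. So R = 4.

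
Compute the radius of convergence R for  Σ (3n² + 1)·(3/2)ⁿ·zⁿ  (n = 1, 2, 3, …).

R = 2/3

Ratio test: |a_{n+1}/a_n| = [(3(n+1)² + 1)/(3n² + 1)] · 3/2 → 3/2 as n → ∞.
Hence the series converges for |z| < 1/(3/2) = 2/3, so the radius of convergence is 2/3.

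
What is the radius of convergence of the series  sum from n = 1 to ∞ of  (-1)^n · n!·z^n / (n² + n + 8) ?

R = 0

Ratio test: |a_{n+1}/a_n| = (n+1) · (n² + n + 8)/((n+1)² + (n+1) + 8) → ∞ as n → ∞.
Since the ratio → ∞, the series diverges for every z ≠ 0, and R = 0.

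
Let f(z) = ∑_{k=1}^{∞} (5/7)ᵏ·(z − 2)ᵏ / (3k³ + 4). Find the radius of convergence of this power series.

R = 7/5

By the ratio test, |a_{k+1}/a_k| = [(3k³ + 4)/(3(k+1)³ + 4)] · 5/7 → 5/7.
Hence the series converges for |z − 2| < 1/(5/7) = 7/5, so the radius of convergence is 7/5.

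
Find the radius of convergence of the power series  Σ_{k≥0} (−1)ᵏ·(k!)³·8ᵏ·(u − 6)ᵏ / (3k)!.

R = 27/8

Ratio test: |a_{k+1}/a_k| = (k+1)³/[(3k+1)·(3k+2)·(3k+3)] · 8 → 8/27 as k → ∞.
Hence the series converges for |u − 6| < 1/(8/27) = 27/8, so the radius of convergence is 27/8.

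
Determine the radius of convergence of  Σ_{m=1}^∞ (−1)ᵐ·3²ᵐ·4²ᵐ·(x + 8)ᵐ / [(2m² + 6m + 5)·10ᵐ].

R = 5/72

Ratio test: |a_{m+1}/a_m| = [(2m² + 6m + 5)/(2(m+1)² + 6(m+1) + 5)] · 9·16/10 → 72/5 as m → ∞.
Thus R = 1/(72/5) = 5/72.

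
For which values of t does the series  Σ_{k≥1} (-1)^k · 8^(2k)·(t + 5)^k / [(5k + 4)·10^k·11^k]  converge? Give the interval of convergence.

(-215/32, -105/32]

The ratio of consecutive coefficients is [(5k + 4)/(5(k+1) + 4)] · 64/(10·11) → 32/55.
The series converges when 32/55 · |t + 5| < 1, giving R = 55/32.
Check t = -105/32: the terms alternate in sign and decrease monotonically to 0 in absolute value (size ~ c/k), so the alternating series test gives convergence.
When t = -215/32, comparison with the harmonic series Σ 1/k shows the series diverges.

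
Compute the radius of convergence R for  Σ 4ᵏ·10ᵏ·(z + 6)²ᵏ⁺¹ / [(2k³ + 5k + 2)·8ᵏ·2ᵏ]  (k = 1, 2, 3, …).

The ratio of consecutive coefficients is [(2k³ + 5k + 2)/(2(k+1)³ + 5(k+1) + 2)] · 4·10/(8·2) → 5/2.
Since the exponent of (z + 6) increases by 2 each term, convergence requires |z + 6|² < 2/5, hence R = √10/5.

R = √10/5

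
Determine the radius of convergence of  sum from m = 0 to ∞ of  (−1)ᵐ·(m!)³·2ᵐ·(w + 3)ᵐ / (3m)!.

The ratio of consecutive coefficients is (m+1)³/[(3m+1)·(3m+2)·(3m+3)] · 2 → 2/27.
Hence the series converges for |w + 3| < 1/(2/27) = 27/2, so the radius of convergence is 27/2.

R = 27/2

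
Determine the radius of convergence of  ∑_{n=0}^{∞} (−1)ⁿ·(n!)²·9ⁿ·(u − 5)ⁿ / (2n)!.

R = 4/9

Ratio test: |a_{n+1}/a_n| = (n+1)²/[(2n+1)·(2n+2)] · 9 → 9/4 as n → ∞.
Hence the series converges for |u − 5| < 1/(9/4) = 4/9, so the radius of convergence is 4/9.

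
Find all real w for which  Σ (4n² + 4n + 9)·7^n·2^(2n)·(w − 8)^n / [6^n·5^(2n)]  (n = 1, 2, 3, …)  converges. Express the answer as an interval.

(37/14, 187/14)

By the ratio test, |a_{n+1}/a_n| = [(4(n+1)² + 4(n+1) + 9)/(4n² + 4n + 9)] · 7·4/(6·25) → 14/75.
The series converges when 14/75 · |w − 8| < 1, giving R = 75/14.
At w = 187/14: the n-th term does not approach 0; divergence by the term test.
Endpoint w = 37/14: the n-th term does not approach 0; divergence by the term test.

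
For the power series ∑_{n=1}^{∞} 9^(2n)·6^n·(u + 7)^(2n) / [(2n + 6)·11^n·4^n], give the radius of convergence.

Apply the ratio test: |a_{n+1}| / |a_n| = [(2n + 6)/(2(n+1) + 6)] · 81·6/(11·4), which tends to 243/22 as n → ∞.
Writing y = (u + 7)², the series in y has radius 22/243, so |u + 7| < √(22/243) and R = √66/27.

R = √66/27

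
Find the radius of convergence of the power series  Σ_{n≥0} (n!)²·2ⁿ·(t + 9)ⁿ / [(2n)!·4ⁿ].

R = 8

The ratio of consecutive coefficients is (n+1)²/[(2n+1)·(2n+2)] · 2/4 → 1/8.
Hence the series converges for |t + 9| < 1/(1/8) = 8, so the radius of convergence is 8.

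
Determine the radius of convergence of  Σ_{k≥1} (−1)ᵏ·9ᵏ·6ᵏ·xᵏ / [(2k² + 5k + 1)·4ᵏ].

By the ratio test, |a_{k+1}/a_k| = [(2k² + 5k + 1)/(2(k+1)² + 5(k+1) + 1)] · 9·6/4 → 27/2.
Hence the series converges for |x| < 1/(27/2) = 2/27, so the radius of convergence is 2/27.

R = 2/27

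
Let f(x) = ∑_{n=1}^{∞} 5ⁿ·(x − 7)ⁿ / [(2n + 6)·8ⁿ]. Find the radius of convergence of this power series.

R = 8/5

Ratio test: |a_{n+1}/a_n| = [(2n + 6)/(2(n+1) + 6)] · 5/8 → 5/8 as n → ∞.
The series converges when 5/8 · |x − 7| < 1, giving R = 8/5.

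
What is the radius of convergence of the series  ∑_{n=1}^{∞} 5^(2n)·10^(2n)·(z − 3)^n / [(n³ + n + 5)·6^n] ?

R = 3/1250

Ratio test: |a_{n+1}/a_n| = [(n³ + n + 5)/((n+1)³ + (n+1) + 5)] · 25·100/6 → 1250/3 as n → ∞.
Thus R = 1/(1250/3) = 3/1250.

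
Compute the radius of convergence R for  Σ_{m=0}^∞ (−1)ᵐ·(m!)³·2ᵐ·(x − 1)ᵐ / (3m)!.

By the ratio test, |a_{m+1}/a_m| = (m+1)³/[(3m+1)·(3m+2)·(3m+3)] · 2 → 2/27.
Hence the series converges for |x − 1| < 1/(2/27) = 27/2, so the radius of convergence is 27/2.

R = 27/2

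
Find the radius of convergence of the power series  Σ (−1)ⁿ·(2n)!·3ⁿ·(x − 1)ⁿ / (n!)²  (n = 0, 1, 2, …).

Ratio test: |a_{n+1}/a_n| = (2n+1)·(2n+2)/(n+1)² · 3 → 12 as n → ∞.
Convergence for |x − 1| · 12 < 1, i.e. |x − 1| < 1/12. So R = 1/12.

R = 1/12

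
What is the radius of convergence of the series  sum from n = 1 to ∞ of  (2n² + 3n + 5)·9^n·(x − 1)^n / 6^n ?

R = 2/3

By the ratio test, |a_{n+1}/a_n| = [(2(n+1)² + 3(n+1) + 5)/(2n² + 3n + 5)] · 9/6 → 3/2.
Thus R = 1/(3/2) = 2/3.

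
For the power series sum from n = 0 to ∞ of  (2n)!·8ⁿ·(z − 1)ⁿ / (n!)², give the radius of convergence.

The ratio of consecutive coefficients is (2n+1)·(2n+2)/(n+1)² · 8 → 32.
Convergence for |z − 1| · 32 < 1, i.e. |z − 1| < 1/32. So R = 1/32.

R = 1/32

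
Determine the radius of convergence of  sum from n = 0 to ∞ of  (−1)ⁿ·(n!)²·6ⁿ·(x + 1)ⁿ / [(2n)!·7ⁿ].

Ratio test: |a_{n+1}/a_n| = (n+1)²/[(2n+1)·(2n+2)] · 6/7 → 3/14 as n → ∞.
The series converges when 3/14 · |x + 1| < 1, giving R = 14/3.

R = 14/3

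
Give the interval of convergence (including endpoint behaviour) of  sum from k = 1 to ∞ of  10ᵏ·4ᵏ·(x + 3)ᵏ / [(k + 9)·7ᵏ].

Ratio test: |a_{k+1}/a_k| = [(k + 9)/((k+1) + 9)] · 10·4/7 → 40/7 as k → ∞.
Convergence for |x + 3| · 40/7 < 1, i.e. |x + 3| < 7/40. So R = 7/40.
Check x = -113/40: comparison with the harmonic series Σ 1/k shows the series diverges.
When x = -127/40, convergence follows from the alternating series test (terms decrease monotonically to 0).

[-127/40, -113/40)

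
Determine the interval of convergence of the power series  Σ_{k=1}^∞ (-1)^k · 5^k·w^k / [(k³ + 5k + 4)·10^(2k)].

[-20, 20]

By the ratio test, |a_{k+1}/a_k| = [(k³ + 5k + 4)/((k+1)³ + 5(k+1) + 4)] · 5/100 → 1/20.
Convergence for |w| · 1/20 < 1, i.e. |w| < 20. So R = 20.
When w = 20, the series is dominated by a constant times Σ 1/k³, which converges (p = 3 > 1).
At w = -20: the series is dominated by a constant times Σ 1/k³, which converges (p = 3 > 1).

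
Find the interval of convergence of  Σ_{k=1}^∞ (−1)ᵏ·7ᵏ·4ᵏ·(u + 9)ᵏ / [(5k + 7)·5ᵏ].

(-257/28, -247/28]

By the ratio test, |a_{k+1}/a_k| = [(5k + 7)/(5(k+1) + 7)] · 7·4/5 → 28/5.
The series converges when 28/5 · |u + 9| < 1, giving R = 5/28.
When u = -247/28, convergence follows from the alternating series test (terms decrease monotonically to 0).
When u = -257/28, the terms are asymptotic to a nonzero constant times 1/k, so the series diverges by limit comparison with Σ 1/k.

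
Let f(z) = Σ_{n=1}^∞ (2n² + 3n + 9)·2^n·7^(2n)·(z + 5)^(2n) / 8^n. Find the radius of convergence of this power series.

R = 2/7

The ratio of consecutive coefficients is [(2(n+1)² + 3(n+1) + 9)/(2n² + 3n + 9)] · 2·49/8 → 49/4.
Since the exponent of (z + 5) increases by 2 each term, convergence requires |z + 5|² < 4/49, hence R = 2/7.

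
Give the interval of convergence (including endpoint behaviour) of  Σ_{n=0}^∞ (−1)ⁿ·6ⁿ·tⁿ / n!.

Ratio test: |a_{n+1}/a_n| = 6 · 1/(n+1) → 0 as n → ∞.
The limit is 0, so the series converges for all t; R = ∞.

(−∞, ∞)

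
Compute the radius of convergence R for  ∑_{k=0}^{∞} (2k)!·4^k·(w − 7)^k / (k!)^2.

Apply the ratio test: |a_{k+1}| / |a_k| = (2k+1)·(2k+2)/(k+1)² · 4, which tends to 16 as k → ∞.
Thus R = 1/(16) = 1/16.

R = 1/16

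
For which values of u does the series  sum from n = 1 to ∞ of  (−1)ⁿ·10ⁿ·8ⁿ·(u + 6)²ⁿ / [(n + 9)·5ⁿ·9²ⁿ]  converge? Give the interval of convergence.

Apply the ratio test: |a_{n+1}| / |a_n| = [(n + 9)/((n+1) + 9)] · 10·8/(5·81), which tends to 16/81 as n → ∞.
Writing y = (u + 6)², the series in y has radius 81/16, so |u + 6| < √(81/16) = 9/4 and R = 9/4.
Check u = -15/4: an alternating series whose terms decrease to 0 in absolute value, so it converges by the Leibniz criterion.
When u = -33/4, an alternating series whose terms decrease to 0 in absolute value, so it converges by the Leibniz criterion.

[-33/4, -15/4]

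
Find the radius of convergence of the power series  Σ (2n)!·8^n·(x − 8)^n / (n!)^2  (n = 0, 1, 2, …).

R = 1/32

Ratio test: |a_{n+1}/a_n| = (2n+1)·(2n+2)/(n+1)² · 8 → 32 as n → ∞.
Hence the series converges for |x − 8| < 1/(32) = 1/32, so the radius of convergence is 1/32.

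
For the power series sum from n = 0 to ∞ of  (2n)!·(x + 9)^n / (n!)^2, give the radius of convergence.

R = 1/4

Apply the ratio test: |a_{n+1}| / |a_n| = (2n+1)·(2n+2)/(n+1)², which tends to 4 as n → ∞.
Hence the series converges for |x + 9| < 1/(4) = 1/4, so the radius of convergence is 1/4.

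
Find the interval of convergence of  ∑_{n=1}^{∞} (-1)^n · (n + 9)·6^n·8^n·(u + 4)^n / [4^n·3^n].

The ratio of consecutive coefficients is [((n+1) + 9)/(n + 9)] · 6·8/(4·3) → 4.
Hence the series converges for |u + 4| < 1/(4) = 1/4, so the radius of convergence is 1/4.
Check u = -15/4: the terms have absolute value of order n, which does not tend to 0, so the series diverges by the divergence test.
Endpoint u = -17/4: the terms have absolute value of order n, which does not tend to 0, so the series diverges by the divergence test.

(-17/4, -15/4)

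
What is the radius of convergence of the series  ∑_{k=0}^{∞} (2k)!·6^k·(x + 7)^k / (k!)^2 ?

By the ratio test, |a_{k+1}/a_k| = (2k+1)·(2k+2)/(k+1)² · 6 → 24.
Convergence for |x + 7| · 24 < 1, i.e. |x + 7| < 1/24. So R = 1/24.

R = 1/24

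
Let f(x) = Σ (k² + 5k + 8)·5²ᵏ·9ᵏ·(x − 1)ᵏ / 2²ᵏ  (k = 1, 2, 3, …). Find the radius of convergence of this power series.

R = 4/225

Apply the ratio test: |a_{k+1}| / |a_k| = [((k+1)² + 5(k+1) + 8)/(k² + 5k + 8)] · 25·9/4, which tends to 225/4 as k → ∞.
Hence the series converges for |x − 1| < 1/(225/4) = 4/225, so the radius of convergence is 4/225.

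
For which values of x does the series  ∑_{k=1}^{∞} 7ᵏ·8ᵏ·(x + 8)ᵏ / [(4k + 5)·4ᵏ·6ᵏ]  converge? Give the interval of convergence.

[-59/7, -53/7)

Apply the ratio test: |a_{k+1}| / |a_k| = [(4k + 5)/(4(k+1) + 5)] · 7·8/(4·6), which tends to 7/3 as k → ∞.
Hence the series converges for |x + 8| < 1/(7/3) = 3/7, so the radius of convergence is 3/7.
At x = -53/7: the terms behave like c/k; limit comparison with the harmonic series gives divergence.
Check x = -59/7: the terms alternate in sign and decrease monotonically to 0 in absolute value (size ~ c/k), so the alternating series test gives convergence.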